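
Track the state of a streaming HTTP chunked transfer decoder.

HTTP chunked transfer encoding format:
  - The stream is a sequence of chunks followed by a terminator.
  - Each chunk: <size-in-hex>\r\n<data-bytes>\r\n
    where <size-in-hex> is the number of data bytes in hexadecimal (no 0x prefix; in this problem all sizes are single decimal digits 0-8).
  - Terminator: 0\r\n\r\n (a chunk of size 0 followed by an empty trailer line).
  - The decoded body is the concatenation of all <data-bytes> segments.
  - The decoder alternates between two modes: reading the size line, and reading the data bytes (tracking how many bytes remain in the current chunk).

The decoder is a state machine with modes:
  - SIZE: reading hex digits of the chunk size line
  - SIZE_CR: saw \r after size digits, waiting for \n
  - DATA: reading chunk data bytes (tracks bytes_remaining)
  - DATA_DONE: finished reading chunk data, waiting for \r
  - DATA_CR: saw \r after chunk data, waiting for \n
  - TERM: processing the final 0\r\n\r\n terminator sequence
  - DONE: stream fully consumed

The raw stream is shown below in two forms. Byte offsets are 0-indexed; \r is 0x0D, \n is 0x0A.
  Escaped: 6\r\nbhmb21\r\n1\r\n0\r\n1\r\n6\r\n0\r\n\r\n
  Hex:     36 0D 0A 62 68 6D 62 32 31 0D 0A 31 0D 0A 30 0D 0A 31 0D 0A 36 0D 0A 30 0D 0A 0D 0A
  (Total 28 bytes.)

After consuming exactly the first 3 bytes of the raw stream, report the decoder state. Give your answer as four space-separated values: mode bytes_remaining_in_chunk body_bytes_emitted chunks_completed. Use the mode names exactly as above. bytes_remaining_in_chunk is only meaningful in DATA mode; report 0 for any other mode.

Answer: DATA 6 0 0

Derivation:
Byte 0 = '6': mode=SIZE remaining=0 emitted=0 chunks_done=0
Byte 1 = 0x0D: mode=SIZE_CR remaining=0 emitted=0 chunks_done=0
Byte 2 = 0x0A: mode=DATA remaining=6 emitted=0 chunks_done=0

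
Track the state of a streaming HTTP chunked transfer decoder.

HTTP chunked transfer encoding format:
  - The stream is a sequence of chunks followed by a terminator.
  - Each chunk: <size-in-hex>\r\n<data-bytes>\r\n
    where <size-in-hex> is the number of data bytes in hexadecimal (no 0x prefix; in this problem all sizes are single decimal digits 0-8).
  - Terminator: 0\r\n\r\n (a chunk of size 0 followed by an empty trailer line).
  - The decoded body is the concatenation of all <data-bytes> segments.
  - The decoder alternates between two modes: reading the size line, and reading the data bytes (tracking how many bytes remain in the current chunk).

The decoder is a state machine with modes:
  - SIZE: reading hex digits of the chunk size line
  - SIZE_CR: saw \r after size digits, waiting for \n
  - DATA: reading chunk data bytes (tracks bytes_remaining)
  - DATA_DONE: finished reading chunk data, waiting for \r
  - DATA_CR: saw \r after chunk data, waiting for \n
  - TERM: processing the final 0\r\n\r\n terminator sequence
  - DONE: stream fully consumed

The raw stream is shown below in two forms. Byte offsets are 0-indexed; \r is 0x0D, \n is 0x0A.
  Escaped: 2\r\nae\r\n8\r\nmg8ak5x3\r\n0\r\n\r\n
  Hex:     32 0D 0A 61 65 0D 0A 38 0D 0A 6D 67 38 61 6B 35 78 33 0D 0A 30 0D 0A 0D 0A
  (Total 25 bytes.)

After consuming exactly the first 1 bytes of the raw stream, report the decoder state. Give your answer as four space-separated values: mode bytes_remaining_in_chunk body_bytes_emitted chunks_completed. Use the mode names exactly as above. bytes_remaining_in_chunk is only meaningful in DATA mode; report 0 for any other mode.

Answer: SIZE 0 0 0

Derivation:
Byte 0 = '2': mode=SIZE remaining=0 emitted=0 chunks_done=0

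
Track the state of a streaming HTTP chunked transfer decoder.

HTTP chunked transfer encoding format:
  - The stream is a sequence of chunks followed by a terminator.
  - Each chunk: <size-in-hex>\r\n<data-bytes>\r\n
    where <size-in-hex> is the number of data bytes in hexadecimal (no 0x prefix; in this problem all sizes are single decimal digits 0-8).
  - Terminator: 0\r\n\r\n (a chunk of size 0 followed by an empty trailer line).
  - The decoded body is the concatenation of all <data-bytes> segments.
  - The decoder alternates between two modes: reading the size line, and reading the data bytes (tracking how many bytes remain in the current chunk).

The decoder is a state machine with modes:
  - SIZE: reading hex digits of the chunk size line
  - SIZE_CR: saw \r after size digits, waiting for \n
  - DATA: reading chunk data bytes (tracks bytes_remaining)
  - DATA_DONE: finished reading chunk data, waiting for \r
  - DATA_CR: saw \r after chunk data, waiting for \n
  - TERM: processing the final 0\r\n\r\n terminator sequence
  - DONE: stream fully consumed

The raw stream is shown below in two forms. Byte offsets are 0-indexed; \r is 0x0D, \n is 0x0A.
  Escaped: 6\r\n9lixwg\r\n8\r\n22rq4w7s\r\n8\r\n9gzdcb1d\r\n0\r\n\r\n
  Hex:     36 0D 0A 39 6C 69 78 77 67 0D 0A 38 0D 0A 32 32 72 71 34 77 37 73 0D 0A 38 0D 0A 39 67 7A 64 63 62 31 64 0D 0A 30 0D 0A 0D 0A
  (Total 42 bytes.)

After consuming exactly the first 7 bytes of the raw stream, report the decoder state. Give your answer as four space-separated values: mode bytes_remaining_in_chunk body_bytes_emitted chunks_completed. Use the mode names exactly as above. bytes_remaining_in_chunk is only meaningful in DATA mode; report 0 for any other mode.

Byte 0 = '6': mode=SIZE remaining=0 emitted=0 chunks_done=0
Byte 1 = 0x0D: mode=SIZE_CR remaining=0 emitted=0 chunks_done=0
Byte 2 = 0x0A: mode=DATA remaining=6 emitted=0 chunks_done=0
Byte 3 = '9': mode=DATA remaining=5 emitted=1 chunks_done=0
Byte 4 = 'l': mode=DATA remaining=4 emitted=2 chunks_done=0
Byte 5 = 'i': mode=DATA remaining=3 emitted=3 chunks_done=0
Byte 6 = 'x': mode=DATA remaining=2 emitted=4 chunks_done=0

Answer: DATA 2 4 0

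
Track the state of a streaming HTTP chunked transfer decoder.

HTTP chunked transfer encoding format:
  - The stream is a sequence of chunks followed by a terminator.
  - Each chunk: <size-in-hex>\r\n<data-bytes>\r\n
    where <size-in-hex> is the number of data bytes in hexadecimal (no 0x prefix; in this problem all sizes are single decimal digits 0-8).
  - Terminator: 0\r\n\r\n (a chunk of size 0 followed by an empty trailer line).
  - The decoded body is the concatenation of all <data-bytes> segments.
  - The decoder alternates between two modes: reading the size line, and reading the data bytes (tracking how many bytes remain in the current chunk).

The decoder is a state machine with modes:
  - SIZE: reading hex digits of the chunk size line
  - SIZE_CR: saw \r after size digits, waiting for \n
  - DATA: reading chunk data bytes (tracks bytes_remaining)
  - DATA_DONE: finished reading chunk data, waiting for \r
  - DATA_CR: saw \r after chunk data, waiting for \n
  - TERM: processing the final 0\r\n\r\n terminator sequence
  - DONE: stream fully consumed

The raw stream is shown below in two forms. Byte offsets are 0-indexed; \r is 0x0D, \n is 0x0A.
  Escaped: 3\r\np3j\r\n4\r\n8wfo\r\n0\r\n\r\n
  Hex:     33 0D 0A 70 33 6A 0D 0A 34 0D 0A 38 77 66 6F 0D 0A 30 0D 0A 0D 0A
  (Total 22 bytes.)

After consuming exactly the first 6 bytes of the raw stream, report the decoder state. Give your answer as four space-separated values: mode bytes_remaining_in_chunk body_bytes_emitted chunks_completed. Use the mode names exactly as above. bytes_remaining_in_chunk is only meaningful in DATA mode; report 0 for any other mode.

Byte 0 = '3': mode=SIZE remaining=0 emitted=0 chunks_done=0
Byte 1 = 0x0D: mode=SIZE_CR remaining=0 emitted=0 chunks_done=0
Byte 2 = 0x0A: mode=DATA remaining=3 emitted=0 chunks_done=0
Byte 3 = 'p': mode=DATA remaining=2 emitted=1 chunks_done=0
Byte 4 = '3': mode=DATA remaining=1 emitted=2 chunks_done=0
Byte 5 = 'j': mode=DATA_DONE remaining=0 emitted=3 chunks_done=0

Answer: DATA_DONE 0 3 0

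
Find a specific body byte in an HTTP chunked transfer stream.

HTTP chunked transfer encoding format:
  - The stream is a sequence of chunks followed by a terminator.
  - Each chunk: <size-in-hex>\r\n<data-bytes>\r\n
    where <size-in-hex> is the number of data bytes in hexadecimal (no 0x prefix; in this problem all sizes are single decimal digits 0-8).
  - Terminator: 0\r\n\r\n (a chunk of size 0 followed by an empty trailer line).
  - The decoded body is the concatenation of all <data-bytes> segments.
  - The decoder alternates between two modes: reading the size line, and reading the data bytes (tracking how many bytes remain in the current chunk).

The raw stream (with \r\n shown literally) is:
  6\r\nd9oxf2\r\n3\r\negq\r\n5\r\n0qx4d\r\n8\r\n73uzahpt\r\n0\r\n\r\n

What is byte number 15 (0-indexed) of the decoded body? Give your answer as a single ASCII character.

Chunk 1: stream[0..1]='6' size=0x6=6, data at stream[3..9]='d9oxf2' -> body[0..6], body so far='d9oxf2'
Chunk 2: stream[11..12]='3' size=0x3=3, data at stream[14..17]='egq' -> body[6..9], body so far='d9oxf2egq'
Chunk 3: stream[19..20]='5' size=0x5=5, data at stream[22..27]='0qx4d' -> body[9..14], body so far='d9oxf2egq0qx4d'
Chunk 4: stream[29..30]='8' size=0x8=8, data at stream[32..40]='73uzahpt' -> body[14..22], body so far='d9oxf2egq0qx4d73uzahpt'
Chunk 5: stream[42..43]='0' size=0 (terminator). Final body='d9oxf2egq0qx4d73uzahpt' (22 bytes)
Body byte 15 = '3'

Answer: 3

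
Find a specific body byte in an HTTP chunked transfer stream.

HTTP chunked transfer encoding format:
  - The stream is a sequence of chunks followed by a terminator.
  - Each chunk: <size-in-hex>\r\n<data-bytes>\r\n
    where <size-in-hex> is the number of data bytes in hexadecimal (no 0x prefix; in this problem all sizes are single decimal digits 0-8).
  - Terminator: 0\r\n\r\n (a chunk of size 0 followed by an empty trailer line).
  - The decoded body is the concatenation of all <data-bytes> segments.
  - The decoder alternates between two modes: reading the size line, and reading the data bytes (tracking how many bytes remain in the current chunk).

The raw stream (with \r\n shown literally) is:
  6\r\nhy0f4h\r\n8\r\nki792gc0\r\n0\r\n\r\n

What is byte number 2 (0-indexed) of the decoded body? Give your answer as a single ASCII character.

Answer: 0

Derivation:
Chunk 1: stream[0..1]='6' size=0x6=6, data at stream[3..9]='hy0f4h' -> body[0..6], body so far='hy0f4h'
Chunk 2: stream[11..12]='8' size=0x8=8, data at stream[14..22]='ki792gc0' -> body[6..14], body so far='hy0f4hki792gc0'
Chunk 3: stream[24..25]='0' size=0 (terminator). Final body='hy0f4hki792gc0' (14 bytes)
Body byte 2 = '0'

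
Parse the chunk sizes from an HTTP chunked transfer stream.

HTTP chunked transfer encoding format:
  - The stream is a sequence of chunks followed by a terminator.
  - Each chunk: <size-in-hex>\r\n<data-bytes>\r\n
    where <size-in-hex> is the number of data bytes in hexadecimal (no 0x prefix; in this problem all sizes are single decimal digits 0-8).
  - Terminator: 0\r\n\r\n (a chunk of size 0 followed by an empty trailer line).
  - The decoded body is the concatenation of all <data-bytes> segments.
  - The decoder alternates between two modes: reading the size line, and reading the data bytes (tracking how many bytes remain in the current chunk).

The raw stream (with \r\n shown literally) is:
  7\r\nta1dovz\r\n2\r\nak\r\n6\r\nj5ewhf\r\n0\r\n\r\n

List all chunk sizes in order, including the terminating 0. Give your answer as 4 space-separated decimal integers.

Answer: 7 2 6 0

Derivation:
Chunk 1: stream[0..1]='7' size=0x7=7, data at stream[3..10]='ta1dovz' -> body[0..7], body so far='ta1dovz'
Chunk 2: stream[12..13]='2' size=0x2=2, data at stream[15..17]='ak' -> body[7..9], body so far='ta1dovzak'
Chunk 3: stream[19..20]='6' size=0x6=6, data at stream[22..28]='j5ewhf' -> body[9..15], body so far='ta1dovzakj5ewhf'
Chunk 4: stream[30..31]='0' size=0 (terminator). Final body='ta1dovzakj5ewhf' (15 bytes)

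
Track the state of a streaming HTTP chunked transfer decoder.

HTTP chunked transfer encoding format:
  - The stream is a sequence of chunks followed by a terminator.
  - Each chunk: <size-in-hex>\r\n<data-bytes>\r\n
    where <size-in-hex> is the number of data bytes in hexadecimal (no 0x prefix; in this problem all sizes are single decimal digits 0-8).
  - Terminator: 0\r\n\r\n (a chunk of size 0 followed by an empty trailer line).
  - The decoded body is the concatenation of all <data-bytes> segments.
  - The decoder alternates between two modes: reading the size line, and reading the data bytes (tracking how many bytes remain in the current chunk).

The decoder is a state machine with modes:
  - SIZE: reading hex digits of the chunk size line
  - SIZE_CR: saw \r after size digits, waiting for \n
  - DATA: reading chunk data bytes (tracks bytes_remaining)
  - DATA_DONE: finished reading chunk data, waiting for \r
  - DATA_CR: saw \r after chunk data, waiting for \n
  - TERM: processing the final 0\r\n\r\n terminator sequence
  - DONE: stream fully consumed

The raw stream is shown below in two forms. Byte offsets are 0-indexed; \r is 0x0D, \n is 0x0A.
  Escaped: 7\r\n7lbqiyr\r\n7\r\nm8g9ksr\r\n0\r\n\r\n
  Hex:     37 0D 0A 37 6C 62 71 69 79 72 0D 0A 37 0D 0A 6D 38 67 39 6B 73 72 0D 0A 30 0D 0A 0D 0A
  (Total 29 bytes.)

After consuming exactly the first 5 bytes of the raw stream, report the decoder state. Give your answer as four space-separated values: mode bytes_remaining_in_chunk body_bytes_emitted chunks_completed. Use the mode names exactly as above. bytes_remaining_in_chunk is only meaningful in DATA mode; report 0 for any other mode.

Answer: DATA 5 2 0

Derivation:
Byte 0 = '7': mode=SIZE remaining=0 emitted=0 chunks_done=0
Byte 1 = 0x0D: mode=SIZE_CR remaining=0 emitted=0 chunks_done=0
Byte 2 = 0x0A: mode=DATA remaining=7 emitted=0 chunks_done=0
Byte 3 = '7': mode=DATA remaining=6 emitted=1 chunks_done=0
Byte 4 = 'l': mode=DATA remaining=5 emitted=2 chunks_done=0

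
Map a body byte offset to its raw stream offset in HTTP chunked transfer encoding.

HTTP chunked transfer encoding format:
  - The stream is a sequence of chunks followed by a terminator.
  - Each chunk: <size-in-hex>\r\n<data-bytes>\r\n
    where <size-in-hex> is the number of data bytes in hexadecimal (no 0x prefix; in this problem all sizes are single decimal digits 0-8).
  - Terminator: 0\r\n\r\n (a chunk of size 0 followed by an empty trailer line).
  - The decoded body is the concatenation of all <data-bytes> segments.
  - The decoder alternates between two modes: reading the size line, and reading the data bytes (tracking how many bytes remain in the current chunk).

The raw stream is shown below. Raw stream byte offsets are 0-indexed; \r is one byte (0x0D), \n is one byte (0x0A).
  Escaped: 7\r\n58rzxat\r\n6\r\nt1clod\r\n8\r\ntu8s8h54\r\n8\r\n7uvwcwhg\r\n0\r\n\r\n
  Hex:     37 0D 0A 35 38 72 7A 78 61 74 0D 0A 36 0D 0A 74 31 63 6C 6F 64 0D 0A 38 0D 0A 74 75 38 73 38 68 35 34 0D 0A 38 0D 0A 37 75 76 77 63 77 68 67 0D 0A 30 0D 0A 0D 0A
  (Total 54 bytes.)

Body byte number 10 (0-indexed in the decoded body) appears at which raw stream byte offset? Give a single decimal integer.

Chunk 1: stream[0..1]='7' size=0x7=7, data at stream[3..10]='58rzxat' -> body[0..7], body so far='58rzxat'
Chunk 2: stream[12..13]='6' size=0x6=6, data at stream[15..21]='t1clod' -> body[7..13], body so far='58rzxatt1clod'
Chunk 3: stream[23..24]='8' size=0x8=8, data at stream[26..34]='tu8s8h54' -> body[13..21], body so far='58rzxatt1clodtu8s8h54'
Chunk 4: stream[36..37]='8' size=0x8=8, data at stream[39..47]='7uvwcwhg' -> body[21..29], body so far='58rzxatt1clodtu8s8h547uvwcwhg'
Chunk 5: stream[49..50]='0' size=0 (terminator). Final body='58rzxatt1clodtu8s8h547uvwcwhg' (29 bytes)
Body byte 10 at stream offset 18

Answer: 18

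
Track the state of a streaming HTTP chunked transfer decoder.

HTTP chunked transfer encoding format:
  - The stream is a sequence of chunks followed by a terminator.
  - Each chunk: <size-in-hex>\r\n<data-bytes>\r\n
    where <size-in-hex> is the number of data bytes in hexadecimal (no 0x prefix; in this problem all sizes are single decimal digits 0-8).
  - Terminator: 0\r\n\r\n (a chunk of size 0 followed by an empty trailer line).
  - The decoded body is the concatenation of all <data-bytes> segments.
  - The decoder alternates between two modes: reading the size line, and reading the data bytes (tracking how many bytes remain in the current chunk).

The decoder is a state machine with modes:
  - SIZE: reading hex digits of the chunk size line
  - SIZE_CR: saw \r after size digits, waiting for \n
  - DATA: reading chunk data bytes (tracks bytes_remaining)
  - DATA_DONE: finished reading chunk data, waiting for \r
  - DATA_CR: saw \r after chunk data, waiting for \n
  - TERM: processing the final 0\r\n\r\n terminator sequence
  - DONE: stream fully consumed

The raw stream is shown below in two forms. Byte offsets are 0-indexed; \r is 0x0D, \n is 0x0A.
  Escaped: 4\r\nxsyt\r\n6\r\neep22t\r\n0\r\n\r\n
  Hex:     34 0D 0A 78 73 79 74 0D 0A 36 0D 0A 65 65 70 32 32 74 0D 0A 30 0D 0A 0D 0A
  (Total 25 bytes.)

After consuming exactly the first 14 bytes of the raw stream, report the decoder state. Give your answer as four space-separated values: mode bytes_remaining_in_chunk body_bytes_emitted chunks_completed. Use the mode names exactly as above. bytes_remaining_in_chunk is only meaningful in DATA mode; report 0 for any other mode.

Answer: DATA 4 6 1

Derivation:
Byte 0 = '4': mode=SIZE remaining=0 emitted=0 chunks_done=0
Byte 1 = 0x0D: mode=SIZE_CR remaining=0 emitted=0 chunks_done=0
Byte 2 = 0x0A: mode=DATA remaining=4 emitted=0 chunks_done=0
Byte 3 = 'x': mode=DATA remaining=3 emitted=1 chunks_done=0
Byte 4 = 's': mode=DATA remaining=2 emitted=2 chunks_done=0
Byte 5 = 'y': mode=DATA remaining=1 emitted=3 chunks_done=0
Byte 6 = 't': mode=DATA_DONE remaining=0 emitted=4 chunks_done=0
Byte 7 = 0x0D: mode=DATA_CR remaining=0 emitted=4 chunks_done=0
Byte 8 = 0x0A: mode=SIZE remaining=0 emitted=4 chunks_done=1
Byte 9 = '6': mode=SIZE remaining=0 emitted=4 chunks_done=1
Byte 10 = 0x0D: mode=SIZE_CR remaining=0 emitted=4 chunks_done=1
Byte 11 = 0x0A: mode=DATA remaining=6 emitted=4 chunks_done=1
Byte 12 = 'e': mode=DATA remaining=5 emitted=5 chunks_done=1
Byte 13 = 'e': mode=DATA remaining=4 emitted=6 chunks_done=1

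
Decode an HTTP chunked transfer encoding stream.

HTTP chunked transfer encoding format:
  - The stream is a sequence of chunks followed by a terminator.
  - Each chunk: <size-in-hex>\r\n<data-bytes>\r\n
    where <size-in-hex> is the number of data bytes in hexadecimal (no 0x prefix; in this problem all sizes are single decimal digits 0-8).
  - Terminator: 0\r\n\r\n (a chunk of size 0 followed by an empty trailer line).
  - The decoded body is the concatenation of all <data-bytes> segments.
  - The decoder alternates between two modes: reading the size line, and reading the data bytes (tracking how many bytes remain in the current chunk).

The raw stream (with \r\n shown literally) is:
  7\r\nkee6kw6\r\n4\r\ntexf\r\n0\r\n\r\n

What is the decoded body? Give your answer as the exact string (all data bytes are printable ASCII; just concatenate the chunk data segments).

Answer: kee6kw6texf

Derivation:
Chunk 1: stream[0..1]='7' size=0x7=7, data at stream[3..10]='kee6kw6' -> body[0..7], body so far='kee6kw6'
Chunk 2: stream[12..13]='4' size=0x4=4, data at stream[15..19]='texf' -> body[7..11], body so far='kee6kw6texf'
Chunk 3: stream[21..22]='0' size=0 (terminator). Final body='kee6kw6texf' (11 bytes)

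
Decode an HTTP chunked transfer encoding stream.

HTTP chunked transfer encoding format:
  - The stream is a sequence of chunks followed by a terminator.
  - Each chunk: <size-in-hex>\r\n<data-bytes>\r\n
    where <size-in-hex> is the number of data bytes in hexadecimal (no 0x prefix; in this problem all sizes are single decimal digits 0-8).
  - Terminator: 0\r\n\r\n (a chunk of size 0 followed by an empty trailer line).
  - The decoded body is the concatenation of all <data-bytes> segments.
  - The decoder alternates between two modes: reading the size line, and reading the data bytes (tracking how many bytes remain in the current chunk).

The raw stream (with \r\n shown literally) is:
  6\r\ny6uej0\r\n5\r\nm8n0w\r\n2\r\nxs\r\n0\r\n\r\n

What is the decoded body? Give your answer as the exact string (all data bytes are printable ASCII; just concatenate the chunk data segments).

Chunk 1: stream[0..1]='6' size=0x6=6, data at stream[3..9]='y6uej0' -> body[0..6], body so far='y6uej0'
Chunk 2: stream[11..12]='5' size=0x5=5, data at stream[14..19]='m8n0w' -> body[6..11], body so far='y6uej0m8n0w'
Chunk 3: stream[21..22]='2' size=0x2=2, data at stream[24..26]='xs' -> body[11..13], body so far='y6uej0m8n0wxs'
Chunk 4: stream[28..29]='0' size=0 (terminator). Final body='y6uej0m8n0wxs' (13 bytes)

Answer: y6uej0m8n0wxs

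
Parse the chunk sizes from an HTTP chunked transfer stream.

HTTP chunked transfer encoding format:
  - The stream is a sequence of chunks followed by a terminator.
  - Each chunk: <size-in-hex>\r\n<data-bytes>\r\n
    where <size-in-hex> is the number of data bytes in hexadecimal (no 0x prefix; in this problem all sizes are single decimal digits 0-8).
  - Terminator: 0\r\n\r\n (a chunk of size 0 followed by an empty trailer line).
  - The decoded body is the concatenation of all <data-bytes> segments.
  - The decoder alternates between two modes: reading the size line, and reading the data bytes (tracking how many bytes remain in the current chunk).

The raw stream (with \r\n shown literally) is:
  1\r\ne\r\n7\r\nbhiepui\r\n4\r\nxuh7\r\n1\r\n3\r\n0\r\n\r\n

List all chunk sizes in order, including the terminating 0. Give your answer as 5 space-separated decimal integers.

Answer: 1 7 4 1 0

Derivation:
Chunk 1: stream[0..1]='1' size=0x1=1, data at stream[3..4]='e' -> body[0..1], body so far='e'
Chunk 2: stream[6..7]='7' size=0x7=7, data at stream[9..16]='bhiepui' -> body[1..8], body so far='ebhiepui'
Chunk 3: stream[18..19]='4' size=0x4=4, data at stream[21..25]='xuh7' -> body[8..12], body so far='ebhiepuixuh7'
Chunk 4: stream[27..28]='1' size=0x1=1, data at stream[30..31]='3' -> body[12..13], body so far='ebhiepuixuh73'
Chunk 5: stream[33..34]='0' size=0 (terminator). Final body='ebhiepuixuh73' (13 bytes)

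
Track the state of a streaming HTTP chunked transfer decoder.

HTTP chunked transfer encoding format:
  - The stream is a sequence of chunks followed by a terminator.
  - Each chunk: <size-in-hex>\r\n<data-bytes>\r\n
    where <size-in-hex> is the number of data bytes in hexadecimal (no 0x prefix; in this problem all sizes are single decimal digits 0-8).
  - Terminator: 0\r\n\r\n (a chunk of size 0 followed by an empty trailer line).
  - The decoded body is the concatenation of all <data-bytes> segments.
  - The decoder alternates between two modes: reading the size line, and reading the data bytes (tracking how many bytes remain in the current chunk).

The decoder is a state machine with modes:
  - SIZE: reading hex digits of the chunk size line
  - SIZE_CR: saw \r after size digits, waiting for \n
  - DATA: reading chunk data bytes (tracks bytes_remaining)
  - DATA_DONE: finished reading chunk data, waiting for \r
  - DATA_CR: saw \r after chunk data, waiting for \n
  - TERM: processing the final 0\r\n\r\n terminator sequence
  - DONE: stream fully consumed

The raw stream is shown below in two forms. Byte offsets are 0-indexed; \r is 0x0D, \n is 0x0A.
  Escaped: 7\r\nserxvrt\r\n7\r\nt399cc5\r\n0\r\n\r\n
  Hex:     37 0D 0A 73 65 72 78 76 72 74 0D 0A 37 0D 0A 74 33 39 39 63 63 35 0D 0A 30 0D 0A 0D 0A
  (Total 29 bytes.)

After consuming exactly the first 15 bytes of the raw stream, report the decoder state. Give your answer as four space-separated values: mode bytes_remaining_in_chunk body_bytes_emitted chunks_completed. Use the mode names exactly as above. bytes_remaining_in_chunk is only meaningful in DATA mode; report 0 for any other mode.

Byte 0 = '7': mode=SIZE remaining=0 emitted=0 chunks_done=0
Byte 1 = 0x0D: mode=SIZE_CR remaining=0 emitted=0 chunks_done=0
Byte 2 = 0x0A: mode=DATA remaining=7 emitted=0 chunks_done=0
Byte 3 = 's': mode=DATA remaining=6 emitted=1 chunks_done=0
Byte 4 = 'e': mode=DATA remaining=5 emitted=2 chunks_done=0
Byte 5 = 'r': mode=DATA remaining=4 emitted=3 chunks_done=0
Byte 6 = 'x': mode=DATA remaining=3 emitted=4 chunks_done=0
Byte 7 = 'v': mode=DATA remaining=2 emitted=5 chunks_done=0
Byte 8 = 'r': mode=DATA remaining=1 emitted=6 chunks_done=0
Byte 9 = 't': mode=DATA_DONE remaining=0 emitted=7 chunks_done=0
Byte 10 = 0x0D: mode=DATA_CR remaining=0 emitted=7 chunks_done=0
Byte 11 = 0x0A: mode=SIZE remaining=0 emitted=7 chunks_done=1
Byte 12 = '7': mode=SIZE remaining=0 emitted=7 chunks_done=1
Byte 13 = 0x0D: mode=SIZE_CR remaining=0 emitted=7 chunks_done=1
Byte 14 = 0x0A: mode=DATA remaining=7 emitted=7 chunks_done=1

Answer: DATA 7 7 1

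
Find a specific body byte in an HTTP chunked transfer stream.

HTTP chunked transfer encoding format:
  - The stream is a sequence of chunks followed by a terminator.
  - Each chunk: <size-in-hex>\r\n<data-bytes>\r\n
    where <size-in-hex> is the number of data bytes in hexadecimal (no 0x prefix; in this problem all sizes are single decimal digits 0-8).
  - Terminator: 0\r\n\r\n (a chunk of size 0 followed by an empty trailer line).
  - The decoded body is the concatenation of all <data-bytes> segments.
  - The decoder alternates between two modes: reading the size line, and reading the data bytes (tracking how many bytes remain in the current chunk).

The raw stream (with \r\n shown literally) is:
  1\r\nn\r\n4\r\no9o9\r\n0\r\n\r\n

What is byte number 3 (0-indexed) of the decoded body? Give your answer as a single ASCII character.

Chunk 1: stream[0..1]='1' size=0x1=1, data at stream[3..4]='n' -> body[0..1], body so far='n'
Chunk 2: stream[6..7]='4' size=0x4=4, data at stream[9..13]='o9o9' -> body[1..5], body so far='no9o9'
Chunk 3: stream[15..16]='0' size=0 (terminator). Final body='no9o9' (5 bytes)
Body byte 3 = 'o'

Answer: o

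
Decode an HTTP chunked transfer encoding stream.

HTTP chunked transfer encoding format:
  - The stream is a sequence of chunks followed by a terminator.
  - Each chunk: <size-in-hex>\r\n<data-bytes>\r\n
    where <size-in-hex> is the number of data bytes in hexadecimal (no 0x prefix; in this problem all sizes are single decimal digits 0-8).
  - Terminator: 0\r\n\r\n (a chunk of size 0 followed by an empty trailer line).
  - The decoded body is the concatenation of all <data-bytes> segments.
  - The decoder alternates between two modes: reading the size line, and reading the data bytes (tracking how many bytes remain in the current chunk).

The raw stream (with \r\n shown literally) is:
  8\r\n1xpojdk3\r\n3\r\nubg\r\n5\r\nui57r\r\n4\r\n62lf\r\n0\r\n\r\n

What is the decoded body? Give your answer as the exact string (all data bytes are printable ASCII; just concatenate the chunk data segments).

Chunk 1: stream[0..1]='8' size=0x8=8, data at stream[3..11]='1xpojdk3' -> body[0..8], body so far='1xpojdk3'
Chunk 2: stream[13..14]='3' size=0x3=3, data at stream[16..19]='ubg' -> body[8..11], body so far='1xpojdk3ubg'
Chunk 3: stream[21..22]='5' size=0x5=5, data at stream[24..29]='ui57r' -> body[11..16], body so far='1xpojdk3ubgui57r'
Chunk 4: stream[31..32]='4' size=0x4=4, data at stream[34..38]='62lf' -> body[16..20], body so far='1xpojdk3ubgui57r62lf'
Chunk 5: stream[40..41]='0' size=0 (terminator). Final body='1xpojdk3ubgui57r62lf' (20 bytes)

Answer: 1xpojdk3ubgui57r62lf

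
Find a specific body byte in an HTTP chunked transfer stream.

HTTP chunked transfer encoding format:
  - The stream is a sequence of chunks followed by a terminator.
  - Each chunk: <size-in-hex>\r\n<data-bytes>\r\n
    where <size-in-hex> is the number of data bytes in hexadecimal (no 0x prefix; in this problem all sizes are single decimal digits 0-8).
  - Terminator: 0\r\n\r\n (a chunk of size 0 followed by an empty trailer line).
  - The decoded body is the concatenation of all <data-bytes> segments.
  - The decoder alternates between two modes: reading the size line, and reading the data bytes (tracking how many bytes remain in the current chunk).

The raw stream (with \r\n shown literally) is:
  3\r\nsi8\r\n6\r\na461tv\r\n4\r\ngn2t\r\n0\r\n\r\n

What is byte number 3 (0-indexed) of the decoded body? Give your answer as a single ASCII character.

Answer: a

Derivation:
Chunk 1: stream[0..1]='3' size=0x3=3, data at stream[3..6]='si8' -> body[0..3], body so far='si8'
Chunk 2: stream[8..9]='6' size=0x6=6, data at stream[11..17]='a461tv' -> body[3..9], body so far='si8a461tv'
Chunk 3: stream[19..20]='4' size=0x4=4, data at stream[22..26]='gn2t' -> body[9..13], body so far='si8a461tvgn2t'
Chunk 4: stream[28..29]='0' size=0 (terminator). Final body='si8a461tvgn2t' (13 bytes)
Body byte 3 = 'a'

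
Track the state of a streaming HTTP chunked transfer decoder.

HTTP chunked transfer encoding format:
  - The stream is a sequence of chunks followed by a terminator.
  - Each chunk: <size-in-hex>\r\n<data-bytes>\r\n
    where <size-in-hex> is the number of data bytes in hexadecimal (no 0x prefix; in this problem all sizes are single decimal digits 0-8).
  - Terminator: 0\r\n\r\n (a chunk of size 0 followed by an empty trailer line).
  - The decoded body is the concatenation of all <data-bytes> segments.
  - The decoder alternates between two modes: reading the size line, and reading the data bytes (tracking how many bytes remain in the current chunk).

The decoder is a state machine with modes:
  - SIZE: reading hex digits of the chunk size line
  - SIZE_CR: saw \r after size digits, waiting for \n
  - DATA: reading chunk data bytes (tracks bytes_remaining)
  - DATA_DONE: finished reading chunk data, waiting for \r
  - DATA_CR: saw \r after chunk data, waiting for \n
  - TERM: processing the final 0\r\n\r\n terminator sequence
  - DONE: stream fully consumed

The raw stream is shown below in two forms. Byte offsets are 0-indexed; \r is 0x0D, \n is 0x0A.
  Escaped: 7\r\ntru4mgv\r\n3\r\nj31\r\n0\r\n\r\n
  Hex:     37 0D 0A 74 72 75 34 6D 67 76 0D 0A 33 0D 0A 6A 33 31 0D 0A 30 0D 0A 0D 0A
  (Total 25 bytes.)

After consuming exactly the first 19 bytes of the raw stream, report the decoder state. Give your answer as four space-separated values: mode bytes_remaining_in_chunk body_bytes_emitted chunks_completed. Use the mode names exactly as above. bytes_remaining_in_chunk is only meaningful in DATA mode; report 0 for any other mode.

Byte 0 = '7': mode=SIZE remaining=0 emitted=0 chunks_done=0
Byte 1 = 0x0D: mode=SIZE_CR remaining=0 emitted=0 chunks_done=0
Byte 2 = 0x0A: mode=DATA remaining=7 emitted=0 chunks_done=0
Byte 3 = 't': mode=DATA remaining=6 emitted=1 chunks_done=0
Byte 4 = 'r': mode=DATA remaining=5 emitted=2 chunks_done=0
Byte 5 = 'u': mode=DATA remaining=4 emitted=3 chunks_done=0
Byte 6 = '4': mode=DATA remaining=3 emitted=4 chunks_done=0
Byte 7 = 'm': mode=DATA remaining=2 emitted=5 chunks_done=0
Byte 8 = 'g': mode=DATA remaining=1 emitted=6 chunks_done=0
Byte 9 = 'v': mode=DATA_DONE remaining=0 emitted=7 chunks_done=0
Byte 10 = 0x0D: mode=DATA_CR remaining=0 emitted=7 chunks_done=0
Byte 11 = 0x0A: mode=SIZE remaining=0 emitted=7 chunks_done=1
Byte 12 = '3': mode=SIZE remaining=0 emitted=7 chunks_done=1
Byte 13 = 0x0D: mode=SIZE_CR remaining=0 emitted=7 chunks_done=1
Byte 14 = 0x0A: mode=DATA remaining=3 emitted=7 chunks_done=1
Byte 15 = 'j': mode=DATA remaining=2 emitted=8 chunks_done=1
Byte 16 = '3': mode=DATA remaining=1 emitted=9 chunks_done=1
Byte 17 = '1': mode=DATA_DONE remaining=0 emitted=10 chunks_done=1
Byte 18 = 0x0D: mode=DATA_CR remaining=0 emitted=10 chunks_done=1

Answer: DATA_CR 0 10 1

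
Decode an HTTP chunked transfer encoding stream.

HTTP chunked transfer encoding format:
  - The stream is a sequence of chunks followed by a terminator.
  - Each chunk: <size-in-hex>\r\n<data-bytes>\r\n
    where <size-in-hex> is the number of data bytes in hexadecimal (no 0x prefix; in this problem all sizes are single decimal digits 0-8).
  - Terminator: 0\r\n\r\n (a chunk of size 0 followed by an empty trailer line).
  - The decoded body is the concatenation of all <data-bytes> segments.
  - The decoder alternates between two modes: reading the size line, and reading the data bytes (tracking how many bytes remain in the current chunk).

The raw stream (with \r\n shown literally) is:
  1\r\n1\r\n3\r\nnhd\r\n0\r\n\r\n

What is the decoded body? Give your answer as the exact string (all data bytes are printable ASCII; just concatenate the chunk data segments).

Answer: 1nhd

Derivation:
Chunk 1: stream[0..1]='1' size=0x1=1, data at stream[3..4]='1' -> body[0..1], body so far='1'
Chunk 2: stream[6..7]='3' size=0x3=3, data at stream[9..12]='nhd' -> body[1..4], body so far='1nhd'
Chunk 3: stream[14..15]='0' size=0 (terminator). Final body='1nhd' (4 bytes)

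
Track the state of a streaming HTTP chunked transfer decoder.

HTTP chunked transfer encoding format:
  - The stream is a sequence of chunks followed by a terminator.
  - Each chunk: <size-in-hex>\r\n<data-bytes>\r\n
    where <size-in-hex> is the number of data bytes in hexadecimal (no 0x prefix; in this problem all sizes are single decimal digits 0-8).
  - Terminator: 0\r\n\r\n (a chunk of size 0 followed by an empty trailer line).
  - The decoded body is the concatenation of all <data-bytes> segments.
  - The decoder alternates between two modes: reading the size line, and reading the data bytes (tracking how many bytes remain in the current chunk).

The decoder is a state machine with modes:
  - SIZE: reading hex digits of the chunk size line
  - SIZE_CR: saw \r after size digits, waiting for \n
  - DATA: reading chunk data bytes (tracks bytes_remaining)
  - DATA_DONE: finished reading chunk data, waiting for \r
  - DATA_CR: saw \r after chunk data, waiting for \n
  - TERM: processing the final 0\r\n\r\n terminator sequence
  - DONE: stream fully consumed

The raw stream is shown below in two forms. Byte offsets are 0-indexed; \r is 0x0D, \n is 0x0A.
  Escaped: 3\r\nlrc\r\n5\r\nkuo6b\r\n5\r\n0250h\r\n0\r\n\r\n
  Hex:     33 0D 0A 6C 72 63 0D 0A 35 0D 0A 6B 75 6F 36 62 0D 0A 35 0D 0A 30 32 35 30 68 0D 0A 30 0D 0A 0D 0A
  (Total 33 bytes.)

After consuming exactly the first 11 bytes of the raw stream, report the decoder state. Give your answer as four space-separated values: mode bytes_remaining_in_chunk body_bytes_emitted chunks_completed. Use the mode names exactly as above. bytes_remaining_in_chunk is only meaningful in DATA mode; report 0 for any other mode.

Answer: DATA 5 3 1

Derivation:
Byte 0 = '3': mode=SIZE remaining=0 emitted=0 chunks_done=0
Byte 1 = 0x0D: mode=SIZE_CR remaining=0 emitted=0 chunks_done=0
Byte 2 = 0x0A: mode=DATA remaining=3 emitted=0 chunks_done=0
Byte 3 = 'l': mode=DATA remaining=2 emitted=1 chunks_done=0
Byte 4 = 'r': mode=DATA remaining=1 emitted=2 chunks_done=0
Byte 5 = 'c': mode=DATA_DONE remaining=0 emitted=3 chunks_done=0
Byte 6 = 0x0D: mode=DATA_CR remaining=0 emitted=3 chunks_done=0
Byte 7 = 0x0A: mode=SIZE remaining=0 emitted=3 chunks_done=1
Byte 8 = '5': mode=SIZE remaining=0 emitted=3 chunks_done=1
Byte 9 = 0x0D: mode=SIZE_CR remaining=0 emitted=3 chunks_done=1
Byte 10 = 0x0A: mode=DATA remaining=5 emitted=3 chunks_done=1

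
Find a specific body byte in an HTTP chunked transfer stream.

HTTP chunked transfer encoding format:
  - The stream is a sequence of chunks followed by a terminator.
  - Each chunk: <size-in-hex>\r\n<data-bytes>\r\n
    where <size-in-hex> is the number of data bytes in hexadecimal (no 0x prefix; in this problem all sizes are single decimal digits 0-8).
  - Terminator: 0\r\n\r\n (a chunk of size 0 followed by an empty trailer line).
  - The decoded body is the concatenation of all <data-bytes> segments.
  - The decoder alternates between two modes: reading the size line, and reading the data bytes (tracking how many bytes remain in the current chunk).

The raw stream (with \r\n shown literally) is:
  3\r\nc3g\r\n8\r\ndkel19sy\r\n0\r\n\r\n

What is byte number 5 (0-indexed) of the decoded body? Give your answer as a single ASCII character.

Chunk 1: stream[0..1]='3' size=0x3=3, data at stream[3..6]='c3g' -> body[0..3], body so far='c3g'
Chunk 2: stream[8..9]='8' size=0x8=8, data at stream[11..19]='dkel19sy' -> body[3..11], body so far='c3gdkel19sy'
Chunk 3: stream[21..22]='0' size=0 (terminator). Final body='c3gdkel19sy' (11 bytes)
Body byte 5 = 'e'

Answer: e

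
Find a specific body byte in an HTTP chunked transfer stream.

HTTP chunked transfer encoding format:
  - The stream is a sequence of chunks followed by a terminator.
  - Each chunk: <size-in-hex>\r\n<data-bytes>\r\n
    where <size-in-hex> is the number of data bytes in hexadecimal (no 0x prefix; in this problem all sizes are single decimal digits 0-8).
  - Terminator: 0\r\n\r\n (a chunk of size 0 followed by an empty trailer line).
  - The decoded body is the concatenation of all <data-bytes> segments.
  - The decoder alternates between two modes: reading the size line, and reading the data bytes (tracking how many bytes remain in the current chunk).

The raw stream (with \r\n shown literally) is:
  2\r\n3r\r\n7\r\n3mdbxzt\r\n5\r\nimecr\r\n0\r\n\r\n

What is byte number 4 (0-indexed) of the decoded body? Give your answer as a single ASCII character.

Answer: d

Derivation:
Chunk 1: stream[0..1]='2' size=0x2=2, data at stream[3..5]='3r' -> body[0..2], body so far='3r'
Chunk 2: stream[7..8]='7' size=0x7=7, data at stream[10..17]='3mdbxzt' -> body[2..9], body so far='3r3mdbxzt'
Chunk 3: stream[19..20]='5' size=0x5=5, data at stream[22..27]='imecr' -> body[9..14], body so far='3r3mdbxztimecr'
Chunk 4: stream[29..30]='0' size=0 (terminator). Final body='3r3mdbxztimecr' (14 bytes)
Body byte 4 = 'd'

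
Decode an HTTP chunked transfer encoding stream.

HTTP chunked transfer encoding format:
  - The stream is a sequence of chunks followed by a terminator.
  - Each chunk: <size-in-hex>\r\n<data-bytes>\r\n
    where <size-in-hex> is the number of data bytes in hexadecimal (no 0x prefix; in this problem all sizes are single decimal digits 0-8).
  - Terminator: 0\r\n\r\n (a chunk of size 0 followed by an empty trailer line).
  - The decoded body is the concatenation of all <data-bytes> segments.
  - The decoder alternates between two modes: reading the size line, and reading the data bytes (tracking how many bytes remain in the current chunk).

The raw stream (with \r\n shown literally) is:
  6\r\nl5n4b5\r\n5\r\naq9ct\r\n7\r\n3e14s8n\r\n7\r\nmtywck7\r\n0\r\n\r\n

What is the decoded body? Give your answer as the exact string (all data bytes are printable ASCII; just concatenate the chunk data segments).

Answer: l5n4b5aq9ct3e14s8nmtywck7

Derivation:
Chunk 1: stream[0..1]='6' size=0x6=6, data at stream[3..9]='l5n4b5' -> body[0..6], body so far='l5n4b5'
Chunk 2: stream[11..12]='5' size=0x5=5, data at stream[14..19]='aq9ct' -> body[6..11], body so far='l5n4b5aq9ct'
Chunk 3: stream[21..22]='7' size=0x7=7, data at stream[24..31]='3e14s8n' -> body[11..18], body so far='l5n4b5aq9ct3e14s8n'
Chunk 4: stream[33..34]='7' size=0x7=7, data at stream[36..43]='mtywck7' -> body[18..25], body so far='l5n4b5aq9ct3e14s8nmtywck7'
Chunk 5: stream[45..46]='0' size=0 (terminator). Final body='l5n4b5aq9ct3e14s8nmtywck7' (25 bytes)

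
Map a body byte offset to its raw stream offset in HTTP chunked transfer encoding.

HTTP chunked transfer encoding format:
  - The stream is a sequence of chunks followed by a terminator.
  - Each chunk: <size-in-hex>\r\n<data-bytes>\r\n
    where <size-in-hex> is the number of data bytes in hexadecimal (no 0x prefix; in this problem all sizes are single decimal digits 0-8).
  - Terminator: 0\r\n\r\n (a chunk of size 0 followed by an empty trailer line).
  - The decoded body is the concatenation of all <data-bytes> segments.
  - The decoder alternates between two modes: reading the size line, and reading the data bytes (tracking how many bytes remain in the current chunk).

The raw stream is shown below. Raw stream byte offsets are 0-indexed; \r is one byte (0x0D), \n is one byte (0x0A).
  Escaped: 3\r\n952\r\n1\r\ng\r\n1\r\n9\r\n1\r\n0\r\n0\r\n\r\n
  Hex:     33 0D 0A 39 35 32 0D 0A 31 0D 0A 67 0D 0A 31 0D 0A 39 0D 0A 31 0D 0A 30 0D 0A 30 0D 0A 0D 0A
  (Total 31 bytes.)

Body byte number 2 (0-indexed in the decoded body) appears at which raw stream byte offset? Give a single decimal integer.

Chunk 1: stream[0..1]='3' size=0x3=3, data at stream[3..6]='952' -> body[0..3], body so far='952'
Chunk 2: stream[8..9]='1' size=0x1=1, data at stream[11..12]='g' -> body[3..4], body so far='952g'
Chunk 3: stream[14..15]='1' size=0x1=1, data at stream[17..18]='9' -> body[4..5], body so far='952g9'
Chunk 4: stream[20..21]='1' size=0x1=1, data at stream[23..24]='0' -> body[5..6], body so far='952g90'
Chunk 5: stream[26..27]='0' size=0 (terminator). Final body='952g90' (6 bytes)
Body byte 2 at stream offset 5

Answer: 5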